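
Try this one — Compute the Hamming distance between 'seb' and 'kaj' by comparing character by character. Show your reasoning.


Alignment:
Position 1: 's' vs 'k' = DIFFER
Position 2: 'e' vs 'a' = DIFFER
Position 3: 'b' vs 'j' = DIFFER
Total differences: 3

3


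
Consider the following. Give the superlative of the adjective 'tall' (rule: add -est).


Apply superlative formation (add -est): 'tall' -> 'tallest'.

tallest


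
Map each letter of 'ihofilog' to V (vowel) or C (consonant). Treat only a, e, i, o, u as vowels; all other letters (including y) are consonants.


Letter mapping: i = V, h = C, o = V, f = C, i = V, l = C, o = V, g = C.

VCVCVCVC


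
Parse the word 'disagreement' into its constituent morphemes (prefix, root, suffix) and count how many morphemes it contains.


Step 1: Identify prefix: 'dis' (meaning: not/apart)
Step 2: Identify root: 'agree'
Step 3: Identify suffix(es): 'ment'
Decomposition: dis- (prefix: not/apart) + agree (root) + -ment (suffix: action/result)
Total morphemes: 3

3 morphemes (dis- (prefix: not/apart) + agree (root) + -ment (suffix: action/result))


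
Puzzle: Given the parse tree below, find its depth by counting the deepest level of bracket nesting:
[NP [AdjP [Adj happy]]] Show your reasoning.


Count bracket nesting levels:
'[' at pos 0: depth = 1
'[' at pos 4: depth = 2
'[' at pos 10: depth = 3
Maximum depth reached: 3

3


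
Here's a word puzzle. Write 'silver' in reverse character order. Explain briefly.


Reverse 'silver' character by character: 'revlis'.

revlis


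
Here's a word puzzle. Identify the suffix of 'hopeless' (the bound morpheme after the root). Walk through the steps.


The word 'hopeless' = 'hope' (root) + '-less' (suffix). The suffix is '-less'.

less


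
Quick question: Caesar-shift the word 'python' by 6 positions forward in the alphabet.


Shift each letter by 6: p -> v, y -> e, t -> z, h -> n, o -> u, n -> t. Result: 'veznut'.

veznut


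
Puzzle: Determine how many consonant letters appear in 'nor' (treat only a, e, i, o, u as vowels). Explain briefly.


Consonants in 'nor': n, r = 2 consonants.

2


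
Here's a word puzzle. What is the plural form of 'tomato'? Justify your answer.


Apply rule: Add -es (consonant + o). 'tomato' becomes 'tomatoes'.

tomatoes


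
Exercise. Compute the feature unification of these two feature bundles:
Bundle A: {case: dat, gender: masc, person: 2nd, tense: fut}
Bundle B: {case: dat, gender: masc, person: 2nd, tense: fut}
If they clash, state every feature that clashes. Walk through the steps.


Compare features:
case: A=dat vs B=dat -> unified: dat
gender: A=masc vs B=masc -> unified: masc
person: A=2nd vs B=2nd -> unified: 2nd
tense: A=fut vs B=fut -> unified: fut
No clashes found.

Unified: {case: dat, gender: masc, person: 2nd, tense: fut}


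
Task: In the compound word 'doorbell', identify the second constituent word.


Split 'doorbell' into 'door' + 'bell'. The second part is 'bell'.

bell


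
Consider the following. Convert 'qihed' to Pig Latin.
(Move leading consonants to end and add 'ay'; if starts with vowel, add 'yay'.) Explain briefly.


'qihed': move consonant cluster 'q' to end and add 'ay': 'ihedqay'.

ihedqay


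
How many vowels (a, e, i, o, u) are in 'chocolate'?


Vowels in 'chocolate': o, o, a, e = 4 vowels.

4


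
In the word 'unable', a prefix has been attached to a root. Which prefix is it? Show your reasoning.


The word 'unable' = 'un' (prefix) + 'able' (root). The prefix is 'un'.

un


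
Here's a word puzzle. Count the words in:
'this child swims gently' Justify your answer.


Split into words: this | child | swims | gently = 4 words.

4


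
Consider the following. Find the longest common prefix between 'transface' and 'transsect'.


Compare from the start: 5 characters match: 'trans'. Mismatch at position 6: 'f' vs 's'.

trans


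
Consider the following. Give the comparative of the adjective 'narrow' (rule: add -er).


Apply comparative formation (add -er): 'narrow' -> 'narrower'.

narrower


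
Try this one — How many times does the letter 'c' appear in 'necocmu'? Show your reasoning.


Letter 'c' in 'necocmu': found at position(s) 3, 5 = 2 occurrence(s).

2


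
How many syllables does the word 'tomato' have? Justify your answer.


Break 'tomato' into syllables: to-ma-to -> to | ma | to = 3 syllables

3 syllables


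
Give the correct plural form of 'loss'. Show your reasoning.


Apply rule: Add -es (sibilant/fricative ending). 'loss' becomes 'losses'.

losses


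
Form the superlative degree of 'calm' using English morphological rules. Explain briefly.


Apply superlative formation (add -est): 'calm' -> 'calmest'.

calmest


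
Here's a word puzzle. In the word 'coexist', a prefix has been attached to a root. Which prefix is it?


The word 'coexist' = 'co' (prefix) + 'exist' (root). The prefix is 'co'.

co


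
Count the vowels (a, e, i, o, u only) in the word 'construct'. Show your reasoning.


Vowels in 'construct': o, u = 2 vowels.

2


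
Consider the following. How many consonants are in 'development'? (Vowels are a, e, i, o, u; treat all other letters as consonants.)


Consonants in 'development': d, v, l, p, m, n, t = 7 consonants.

7


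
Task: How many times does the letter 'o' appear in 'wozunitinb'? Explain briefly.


Letter 'o' in 'wozunitinb': found at position(s) 2 = 1 occurrence(s).

1


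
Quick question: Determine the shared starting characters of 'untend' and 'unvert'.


Compare from the start: 2 characters match: 'un'. Mismatch at position 3: 't' vs 'v'.

un


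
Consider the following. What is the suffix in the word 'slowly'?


The word 'slowly' = 'slow' (root) + '-ly' (suffix). The suffix is '-ly'.

ly


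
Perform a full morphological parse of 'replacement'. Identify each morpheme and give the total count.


Step 1: Identify prefix: 're' (meaning: again)
Step 2: Identify root: 'place'
Step 3: Identify suffix(es): 'ment'
Decomposition: re- (prefix: again) + place (root) + -ment (suffix: action/result)
Total morphemes: 3

3 morphemes (re- (prefix: again) + place (root) + -ment (suffix: action/result))


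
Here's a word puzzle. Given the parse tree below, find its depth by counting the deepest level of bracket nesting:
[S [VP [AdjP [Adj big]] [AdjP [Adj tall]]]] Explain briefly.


Count bracket nesting levels:
'[' at pos 0: depth = 1
'[' at pos 3: depth = 2
'[' at pos 7: depth = 3
'[' at pos 13: depth = 4
'[' at pos 24: depth = 3
'[' at pos 30: depth = 4
Maximum depth reached: 4

4


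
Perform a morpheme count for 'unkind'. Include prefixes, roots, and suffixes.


Decomposition: un- (prefix) + kind (root) = 2 morpheme(s)

2 morphemes


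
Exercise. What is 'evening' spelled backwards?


Reverse 'evening' character by character: 'gnineve'.

gnineve


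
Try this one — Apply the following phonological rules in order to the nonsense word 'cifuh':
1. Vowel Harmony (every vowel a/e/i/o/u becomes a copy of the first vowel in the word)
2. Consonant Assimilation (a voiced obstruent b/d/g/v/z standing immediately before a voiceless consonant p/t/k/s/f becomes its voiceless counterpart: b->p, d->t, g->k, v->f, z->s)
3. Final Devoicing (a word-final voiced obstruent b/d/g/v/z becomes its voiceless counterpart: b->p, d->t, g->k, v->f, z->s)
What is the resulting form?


Starting form: 'cifuh'
Rule 1: Vowel Harmony: all vowels become 'i' (matching first vowel). 'cifuh' -> 'cifih'
Rule 2: Consonant Assimilation: no voiced obstruent (b/d/g/v/z) stands immediately before a voiceless consonant (p/t/k/s/f). No change.
Rule 3: Final Devoicing: final consonant 'h' is not one of the voiced obstruents b/d/g/v/z. No change.
Final form: 'cifih'

cifih


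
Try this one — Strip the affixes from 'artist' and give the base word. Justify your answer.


Remove suffix '-ist' from 'artist' to get root 'art'.

art


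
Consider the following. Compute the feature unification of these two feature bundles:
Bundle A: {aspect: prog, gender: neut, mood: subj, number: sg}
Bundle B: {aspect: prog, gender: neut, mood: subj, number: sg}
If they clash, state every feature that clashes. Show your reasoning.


Compare features:
aspect: A=prog vs B=prog -> unified: prog
gender: A=neut vs B=neut -> unified: neut
mood: A=subj vs B=subj -> unified: subj
number: A=sg vs B=sg -> unified: sg
No clashes found.

Unified: {aspect: prog, gender: neut, mood: subj, number: sg}


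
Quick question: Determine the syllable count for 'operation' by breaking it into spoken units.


Break 'operation' into syllables: op-er-a-tion -> op | er | a | tion = 4 syllables

4 syllables


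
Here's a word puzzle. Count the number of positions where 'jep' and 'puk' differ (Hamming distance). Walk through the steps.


Alignment:
Position 1: 'j' vs 'p' = DIFFER
Position 2: 'e' vs 'u' = DIFFER
Position 3: 'p' vs 'k' = DIFFER
Total differences: 3

3


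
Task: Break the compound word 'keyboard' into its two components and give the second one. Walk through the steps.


Split 'keyboard' into 'key' + 'board'. The second part is 'board'.

board


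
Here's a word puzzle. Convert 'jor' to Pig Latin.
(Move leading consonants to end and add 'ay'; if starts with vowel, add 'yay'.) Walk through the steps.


'jor': move consonant cluster 'j' to end and add 'ay': 'orjay'.

orjay


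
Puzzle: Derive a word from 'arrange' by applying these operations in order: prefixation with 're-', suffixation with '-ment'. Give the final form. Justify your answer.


Step 1: Add prefix 're-' to 'arrange' = 'rearrange'
Step 2: Add suffix '-ment' to 'rearrange' = 'rearrangement'

rearrangement


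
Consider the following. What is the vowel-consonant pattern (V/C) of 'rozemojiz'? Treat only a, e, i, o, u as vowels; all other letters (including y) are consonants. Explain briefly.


Letter mapping: r = C, o = V, z = C, e = V, m = C, o = V, j = C, i = V, z = C.

CVCVCVCVC


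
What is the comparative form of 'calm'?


Apply comparative formation (add -er): 'calm' -> 'calmer'.

calmer


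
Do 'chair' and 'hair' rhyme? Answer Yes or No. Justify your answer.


Rime (stressed vowel + following sounds) of 'chair': -air = /ɛər/
Rime of 'hair': -air = /ɛər/
/ɛər/ and /ɛər/ are the same ending sound, so the words rhyme.

Yes


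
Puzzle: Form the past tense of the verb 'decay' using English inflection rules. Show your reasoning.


Apply rule: Add -ed. 'decay' becomes 'decayed'.

decayed


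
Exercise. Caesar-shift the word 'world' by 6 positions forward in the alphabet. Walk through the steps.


Shift each letter by 6: w -> c, o -> u, r -> x, l -> r, d -> j. Result: 'cuxrj'.

cuxrj


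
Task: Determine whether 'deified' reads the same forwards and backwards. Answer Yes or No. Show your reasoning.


Forward: 'deified'
Reversed: 'deified'
They are identical.

Yes


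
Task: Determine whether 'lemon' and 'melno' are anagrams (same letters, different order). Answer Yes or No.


Sorted letters of 'lemon': 'elmno'
Sorted letters of 'melno': 'elmno'
They match.

Yes


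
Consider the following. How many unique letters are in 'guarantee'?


Unique letters in 'guarantee': {a, e, g, n, r, t, u} = 7 distinct letters.

7


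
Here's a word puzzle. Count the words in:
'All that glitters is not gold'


Split into words: All | that | glitters | is | not | gold = 6 words.

6


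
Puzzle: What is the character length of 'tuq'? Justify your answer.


Spell out 'tuq' and number each letter: t(1), u(2), q(3). Total: 3 letters.

3


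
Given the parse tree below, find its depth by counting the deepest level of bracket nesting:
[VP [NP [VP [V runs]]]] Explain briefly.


Count bracket nesting levels:
'[' at pos 0: depth = 1
'[' at pos 4: depth = 2
'[' at pos 8: depth = 3
'[' at pos 12: depth = 4
Maximum depth reached: 4

4


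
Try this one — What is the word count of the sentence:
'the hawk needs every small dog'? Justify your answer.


Split into words: the | hawk | needs | every | small | dog = 6 words.

6


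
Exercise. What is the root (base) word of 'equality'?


Remove suffix '-ity' from 'equality' to get root 'equal'.

equal


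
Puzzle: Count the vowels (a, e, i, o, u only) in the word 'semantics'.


Vowels in 'semantics': e, a, i = 3 vowels.

3


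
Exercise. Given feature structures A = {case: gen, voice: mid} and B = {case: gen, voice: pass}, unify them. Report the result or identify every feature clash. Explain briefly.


Compare features:
case: A=gen vs B=gen -> unified: gen
voice: A=mid vs B=pass -> CLASH
Clash detected on feature 'voice' (mid vs pass); unification fails.

CLASH on 'voice' (mid vs pass)


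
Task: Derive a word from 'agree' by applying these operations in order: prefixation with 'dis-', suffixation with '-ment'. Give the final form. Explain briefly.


Step 1: Add prefix 'dis-' to 'agree' = 'disagree'
Step 2: Add suffix '-ment' to 'disagree' = 'disagreement'

disagreement


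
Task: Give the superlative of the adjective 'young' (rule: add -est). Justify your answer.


Apply superlative formation (add -est): 'young' -> 'youngest'.

youngest


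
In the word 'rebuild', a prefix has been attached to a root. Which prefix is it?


The word 'rebuild' = 're' (prefix) + 'build' (root). The prefix is 're'.

re


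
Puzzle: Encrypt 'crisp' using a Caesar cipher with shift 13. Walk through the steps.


Shift each letter by 13: c -> p, r -> e, i -> v, s -> f, p -> c. Result: 'pevfc'.

pevfc


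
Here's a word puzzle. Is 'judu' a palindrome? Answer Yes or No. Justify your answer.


Forward: 'judu'
Reversed: 'uduj'
They differ.

No


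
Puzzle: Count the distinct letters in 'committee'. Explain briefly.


Unique letters in 'committee': {c, e, i, m, o, t} = 6 distinct letters.

6


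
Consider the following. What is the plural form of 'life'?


Apply rule: Change -fe to -ves. 'life' becomes 'lives'.

lives


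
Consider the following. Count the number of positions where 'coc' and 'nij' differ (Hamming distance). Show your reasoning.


Alignment:
Position 1: 'c' vs 'n' = DIFFER
Position 2: 'o' vs 'i' = DIFFER
Position 3: 'c' vs 'j' = DIFFER
Total differences: 3

3


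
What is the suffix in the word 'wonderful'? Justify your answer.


The word 'wonderful' = 'wonder' (root) + '-ful' (suffix). The suffix is '-ful'.

ful


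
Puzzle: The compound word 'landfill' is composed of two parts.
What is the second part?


Split 'landfill' into 'land' + 'fill'. The second part is 'fill'.

fill


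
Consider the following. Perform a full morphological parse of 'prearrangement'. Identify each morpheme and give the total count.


Step 1: Identify prefix: 'pre' (meaning: before)
Step 2: Identify root: 'arrange'
Step 3: Identify suffix(es): 'ment'
Decomposition: pre- (prefix: before) + arrange (root) + -ment (suffix: action/result)
Total morphemes: 3

3 morphemes (pre- (prefix: before) + arrange (root) + -ment (suffix: action/result))


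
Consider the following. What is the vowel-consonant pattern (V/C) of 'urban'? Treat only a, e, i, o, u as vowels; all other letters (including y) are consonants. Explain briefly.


Letter mapping: u = V, r = C, b = C, a = V, n = C.

VCCVC


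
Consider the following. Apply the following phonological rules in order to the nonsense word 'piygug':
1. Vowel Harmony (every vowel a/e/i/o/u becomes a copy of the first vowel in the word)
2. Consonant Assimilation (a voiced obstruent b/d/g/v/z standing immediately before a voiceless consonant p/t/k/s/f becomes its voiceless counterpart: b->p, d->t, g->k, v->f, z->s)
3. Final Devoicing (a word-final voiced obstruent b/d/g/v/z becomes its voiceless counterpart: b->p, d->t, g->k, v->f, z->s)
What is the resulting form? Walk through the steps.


Starting form: 'piygug'
Rule 1: Vowel Harmony: all vowels become 'i' (matching first vowel). 'piygug' -> 'piygig'
Rule 2: Consonant Assimilation: no voiced obstruent (b/d/g/v/z) stands immediately before a voiceless consonant (p/t/k/s/f). No change.
Rule 3: Final Devoicing: word-final voiced obstruent 'g' becomes voiceless 'k'. 'piygig' -> 'piygik'
Final form: 'piygik'

piygik


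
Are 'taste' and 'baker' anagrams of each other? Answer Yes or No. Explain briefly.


Sorted letters of 'taste': 'aestt'
Sorted letters of 'baker': 'abekr'
They do not match.

No


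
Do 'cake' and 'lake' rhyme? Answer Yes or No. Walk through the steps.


Rime (stressed vowel + following sounds) of 'cake': -ake = /eɪk/
Rime of 'lake': -ake = /eɪk/
/eɪk/ and /eɪk/ are the same ending sound, so the words rhyme.

Yes


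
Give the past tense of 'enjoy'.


Apply rule: Add -ed. 'enjoy' becomes 'enjoyed'.

enjoyed


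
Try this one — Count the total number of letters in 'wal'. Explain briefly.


Spell out 'wal' and number each letter: w(1), a(2), l(3). Total: 3 letters.

3


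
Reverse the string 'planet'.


Reverse 'planet' character by character: 'tenalp'.

tenalp


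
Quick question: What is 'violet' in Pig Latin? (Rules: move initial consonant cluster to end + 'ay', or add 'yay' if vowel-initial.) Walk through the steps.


'violet': move consonant cluster 'v' to end and add 'ay': 'ioletvay'.

ioletvay


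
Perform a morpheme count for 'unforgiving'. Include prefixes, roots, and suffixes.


Decomposition: un- (prefix) + forgive (root) + -ing (suffix) = 3 morpheme(s)

3 morphemes


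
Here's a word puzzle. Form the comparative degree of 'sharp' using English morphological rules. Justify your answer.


Apply comparative formation (add -er): 'sharp' -> 'sharper'.

sharper


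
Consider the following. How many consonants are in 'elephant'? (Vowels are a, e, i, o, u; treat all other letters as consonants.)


Consonants in 'elephant': l, p, h, n, t = 5 consonants.

5


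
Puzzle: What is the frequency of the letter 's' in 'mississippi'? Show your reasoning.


Letter 's' in 'mississippi': found at position(s) 3, 4, 6, 7 = 4 occurrence(s).

4


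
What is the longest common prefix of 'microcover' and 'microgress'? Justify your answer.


Compare from the start: 5 characters match: 'micro'. Mismatch at position 6: 'c' vs 'g'.

micro


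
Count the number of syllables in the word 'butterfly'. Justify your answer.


Break 'butterfly' into syllables: but-ter-fly -> but | ter | fly = 3 syllables

3 syllables


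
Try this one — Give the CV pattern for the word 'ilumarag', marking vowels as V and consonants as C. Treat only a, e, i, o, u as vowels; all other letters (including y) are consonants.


Letter mapping: i = V, l = C, u = V, m = C, a = V, r = C, a = V, g = C.

VCVCVCVC


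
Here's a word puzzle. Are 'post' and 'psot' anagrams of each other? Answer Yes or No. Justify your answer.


Sorted letters of 'post': 'opst'
Sorted letters of 'psot': 'opst'
They match.

Yes


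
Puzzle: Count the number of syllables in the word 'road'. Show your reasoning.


Break 'road' into syllables: road -> road = 1 syllable

1 syllable


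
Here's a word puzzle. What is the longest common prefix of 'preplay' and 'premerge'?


Compare from the start: 3 characters match: 'pre'. Mismatch at position 4: 'p' vs 'm'.

pre


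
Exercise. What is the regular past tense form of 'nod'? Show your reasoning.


Apply rule: Double final consonant and add -ed. 'nod' becomes 'nodded'.

nodded


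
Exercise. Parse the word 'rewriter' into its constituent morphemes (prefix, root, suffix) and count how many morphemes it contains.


Step 1: Identify prefix: 're' (meaning: again)
Step 2: Identify root: 'write'
Step 3: Identify suffix(es): 'er'
Decomposition: re- (prefix: again) + write (root) + -er (suffix: one who)
Total morphemes: 3

3 morphemes (re- (prefix: again) + write (root) + -er (suffix: one who))


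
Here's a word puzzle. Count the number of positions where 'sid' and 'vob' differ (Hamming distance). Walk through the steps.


Alignment:
Position 1: 's' vs 'v' = DIFFER
Position 2: 'i' vs 'o' = DIFFER
Position 3: 'd' vs 'b' = DIFFER
Total differences: 3

3


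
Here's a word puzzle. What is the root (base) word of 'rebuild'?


Remove prefix 're' from 'rebuild' to get root 'build'.

build


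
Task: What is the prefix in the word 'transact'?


The word 'transact' = 'trans' (prefix) + 'act' (root). The prefix is 'trans'.

trans


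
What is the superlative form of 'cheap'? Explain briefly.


Apply superlative formation (add -est): 'cheap' -> 'cheapest'.

cheapest


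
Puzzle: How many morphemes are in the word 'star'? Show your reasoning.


Decomposition: star (free morpheme) = 1 morpheme(s)

1 morphemes


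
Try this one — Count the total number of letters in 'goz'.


Spell out 'goz' and number each letter: g(1), o(2), z(3). Total: 3 letters.

3


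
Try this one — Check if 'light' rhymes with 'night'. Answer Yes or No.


Rime (stressed vowel + following sounds) of 'light': -ight = /aɪt/
Rime of 'night': -ight = /aɪt/
/aɪt/ and /aɪt/ are the same ending sound, so the words rhyme.

Yes


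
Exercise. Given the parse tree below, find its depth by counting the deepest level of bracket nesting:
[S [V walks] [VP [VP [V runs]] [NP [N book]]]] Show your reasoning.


Count bracket nesting levels:
'[' at pos 0: depth = 1
'[' at pos 3: depth = 2
'[' at pos 13: depth = 2
'[' at pos 17: depth = 3
'[' at pos 21: depth = 4
'[' at pos 31: depth = 3
'[' at pos 35: depth = 4
Maximum depth reached: 4

4


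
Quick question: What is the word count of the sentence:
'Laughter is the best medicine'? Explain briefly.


Split into words: Laughter | is | the | best | medicine = 5 words.

5


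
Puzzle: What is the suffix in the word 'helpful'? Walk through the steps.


The word 'helpful' = 'help' (root) + '-ful' (suffix). The suffix is '-ful'.

ful


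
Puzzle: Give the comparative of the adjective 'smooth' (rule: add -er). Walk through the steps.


Apply comparative formation (add -er): 'smooth' -> 'smoother'.

smoother


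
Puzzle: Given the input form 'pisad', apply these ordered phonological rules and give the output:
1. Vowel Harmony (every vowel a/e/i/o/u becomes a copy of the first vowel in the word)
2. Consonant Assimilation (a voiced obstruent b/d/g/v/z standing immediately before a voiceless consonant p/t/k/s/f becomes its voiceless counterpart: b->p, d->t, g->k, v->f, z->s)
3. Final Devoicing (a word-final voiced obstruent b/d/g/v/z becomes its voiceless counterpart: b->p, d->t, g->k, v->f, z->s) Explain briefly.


Starting form: 'pisad'
Rule 1: Vowel Harmony: all vowels become 'i' (matching first vowel). 'pisad' -> 'pisid'
Rule 2: Consonant Assimilation: no voiced obstruent (b/d/g/v/z) stands immediately before a voiceless consonant (p/t/k/s/f). No change.
Rule 3: Final Devoicing: word-final voiced obstruent 'd' becomes voiceless 't'. 'pisid' -> 'pisit'
Final form: 'pisit'

pisit


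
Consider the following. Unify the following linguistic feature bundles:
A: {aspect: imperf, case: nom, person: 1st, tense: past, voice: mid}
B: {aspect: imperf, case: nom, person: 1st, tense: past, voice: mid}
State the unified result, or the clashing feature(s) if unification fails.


Compare features:
aspect: A=imperf vs B=imperf -> unified: imperf
case: A=nom vs B=nom -> unified: nom
person: A=1st vs B=1st -> unified: 1st
tense: A=past vs B=past -> unified: past
voice: A=mid vs B=mid -> unified: mid
No clashes found.

Unified: {aspect: imperf, case: nom, person: 1st, tense: past, voice: mid}


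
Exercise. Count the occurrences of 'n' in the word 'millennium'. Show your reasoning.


Letter 'n' in 'millennium': found at position(s) 6, 7 = 2 occurrence(s).

2


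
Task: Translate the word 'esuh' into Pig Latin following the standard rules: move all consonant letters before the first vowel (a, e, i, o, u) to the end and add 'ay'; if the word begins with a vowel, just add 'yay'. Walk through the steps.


'esuh' starts with a vowel, so add 'yay': 'esuhyay'.

esuhyay


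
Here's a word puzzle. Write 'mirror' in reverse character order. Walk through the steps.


Reverse 'mirror' character by character: 'rorrim'.

rorrim


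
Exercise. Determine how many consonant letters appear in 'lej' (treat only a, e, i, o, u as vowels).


Consonants in 'lej': l, j = 2 consonants.

2


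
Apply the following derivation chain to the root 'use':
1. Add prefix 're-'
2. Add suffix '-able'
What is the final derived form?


Step 1: Add prefix 're-' to 'use' = 'reuse'
Step 2: Add suffix '-able' to 'reuse' = 'reusable'

reusable


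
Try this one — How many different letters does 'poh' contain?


Unique letters in 'poh': {h, o, p} = 3 distinct letters.

3


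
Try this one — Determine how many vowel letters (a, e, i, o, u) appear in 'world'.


Vowels in 'world': o = 1 vowels.

1


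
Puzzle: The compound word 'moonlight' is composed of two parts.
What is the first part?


Split 'moonlight' into 'moon' + 'light'. The first part is 'moon'.

moon


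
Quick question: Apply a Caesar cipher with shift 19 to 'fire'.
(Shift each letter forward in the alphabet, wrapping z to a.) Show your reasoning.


Shift each letter by 19: f -> y, i -> b, r -> k, e -> x. Result: 'ybkx'.

ybkx


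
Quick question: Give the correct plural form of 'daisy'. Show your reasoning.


Apply rule: Change -y to -ies (consonant + y). 'daisy' becomes 'daisies'.

daisies


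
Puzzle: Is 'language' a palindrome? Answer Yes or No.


Forward: 'language'
Reversed: 'egaugnal'
They differ.

No


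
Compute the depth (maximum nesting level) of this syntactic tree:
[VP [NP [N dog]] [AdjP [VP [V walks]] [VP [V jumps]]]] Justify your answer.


Count bracket nesting levels:
'[' at pos 0: depth = 1
'[' at pos 4: depth = 2
'[' at pos 8: depth = 3
'[' at pos 17: depth = 2
'[' at pos 23: depth = 3
'[' at pos 27: depth = 4
'[' at pos 38: depth = 3
'[' at pos 42: depth = 4
Maximum depth reached: 4

4


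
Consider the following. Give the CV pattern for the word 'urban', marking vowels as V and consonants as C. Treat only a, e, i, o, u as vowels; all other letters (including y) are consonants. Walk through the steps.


Letter mapping: u = V, r = C, b = C, a = V, n = C.

VCCVC


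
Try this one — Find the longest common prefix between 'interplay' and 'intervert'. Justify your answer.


Compare from the start: 5 characters match: 'inter'. Mismatch at position 6: 'p' vs 'v'.

inter


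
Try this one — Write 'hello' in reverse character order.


Reverse 'hello' character by character: 'olleh'.

olleh


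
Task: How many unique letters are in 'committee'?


Unique letters in 'committee': {c, e, i, m, o, t} = 6 distinct letters.

6


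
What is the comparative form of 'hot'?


Apply comparative formation (double final consonant, add -er): 'hot' -> 'hotter'.

hotter


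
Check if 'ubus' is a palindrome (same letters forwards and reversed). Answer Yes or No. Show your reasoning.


Forward: 'ubus'
Reversed: 'subu'
They differ.

No


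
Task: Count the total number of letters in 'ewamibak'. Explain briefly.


Spell out 'ewamibak' and number each letter: e(1), w(2), a(3), m(4), i(5), b(6), a(7), k(8). Total: 8 letters.

8


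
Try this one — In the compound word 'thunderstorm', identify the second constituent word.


Split 'thunderstorm' into 'thunder' + 'storm'. The second part is 'storm'.

storm


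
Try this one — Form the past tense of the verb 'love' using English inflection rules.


Apply rule: Add -d (word ends in -e). 'love' becomes 'loved'.

loved


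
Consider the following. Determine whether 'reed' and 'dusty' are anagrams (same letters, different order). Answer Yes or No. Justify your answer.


Sorted letters of 'reed': 'deer'
Sorted letters of 'dusty': 'dstuy'
They do not match.

No


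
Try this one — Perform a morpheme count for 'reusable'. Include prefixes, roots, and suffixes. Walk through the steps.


Decomposition: re- (prefix) + use (root) + -able (suffix) = 3 morpheme(s)

3 morphemes


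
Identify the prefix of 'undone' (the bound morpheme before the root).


The word 'undone' = 'un' (prefix) + 'done' (root). The prefix is 'un'.

un


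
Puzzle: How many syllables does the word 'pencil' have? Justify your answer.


Break 'pencil' into syllables: pen-cil -> pen | cil = 2 syllables

2 syllables


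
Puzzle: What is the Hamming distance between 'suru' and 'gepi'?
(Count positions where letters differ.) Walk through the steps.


Alignment:
Position 1: 's' vs 'g' = DIFFER
Position 2: 'u' vs 'e' = DIFFER
Position 3: 'r' vs 'p' = DIFFER
Position 4: 'u' vs 'i' = DIFFER
Total differences: 4

4


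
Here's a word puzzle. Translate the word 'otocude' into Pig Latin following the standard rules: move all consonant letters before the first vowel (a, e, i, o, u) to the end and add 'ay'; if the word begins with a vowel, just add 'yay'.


'otocude' starts with a vowel, so add 'yay': 'otocudeyay'.

otocudeyay


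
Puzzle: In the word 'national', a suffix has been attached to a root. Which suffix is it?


The word 'national' = 'nation' (root) + '-al' (suffix). The suffix is '-al'.

al


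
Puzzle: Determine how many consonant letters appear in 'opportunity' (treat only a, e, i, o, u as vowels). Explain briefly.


Consonants in 'opportunity': p, p, r, t, n, t, y = 7 consonants.

7


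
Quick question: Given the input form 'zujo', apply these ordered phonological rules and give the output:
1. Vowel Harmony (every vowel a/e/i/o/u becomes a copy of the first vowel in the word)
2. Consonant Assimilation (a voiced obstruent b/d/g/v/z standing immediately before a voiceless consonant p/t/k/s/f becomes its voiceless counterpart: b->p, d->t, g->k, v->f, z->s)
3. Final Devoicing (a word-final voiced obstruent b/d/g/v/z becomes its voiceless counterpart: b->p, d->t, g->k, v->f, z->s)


Starting form: 'zujo'
Rule 1: Vowel Harmony: all vowels become 'u' (matching first vowel). 'zujo' -> 'zuju'
Rule 2: Consonant Assimilation: no voiced obstruent (b/d/g/v/z) stands immediately before a voiceless consonant (p/t/k/s/f). No change.
Rule 3: Final Devoicing: the word ends in the vowel 'u', not a consonant. No change.
Final form: 'zuju'

zuju


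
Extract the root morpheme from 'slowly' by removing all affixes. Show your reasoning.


Remove suffix '-ly' from 'slowly' to get root 'slow'.

slow


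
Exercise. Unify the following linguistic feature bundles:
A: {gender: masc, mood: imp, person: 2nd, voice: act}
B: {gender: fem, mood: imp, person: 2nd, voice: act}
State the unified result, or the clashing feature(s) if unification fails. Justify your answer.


Compare features:
gender: A=masc vs B=fem -> CLASH
mood: A=imp vs B=imp -> unified: imp
person: A=2nd vs B=2nd -> unified: 2nd
voice: A=act vs B=act -> unified: act
Clash detected on feature 'gender' (masc vs fem); unification fails.

CLASH on 'gender' (masc vs fem)


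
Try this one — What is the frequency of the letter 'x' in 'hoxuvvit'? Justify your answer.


Letter 'x' in 'hoxuvvit': found at position(s) 3 = 1 occurrence(s).

1


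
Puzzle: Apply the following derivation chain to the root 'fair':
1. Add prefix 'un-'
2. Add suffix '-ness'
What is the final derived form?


Step 1: Add prefix 'un-' to 'fair' = 'unfair'
Step 2: Add suffix '-ness' to 'unfair' = 'unfairness'

unfairness


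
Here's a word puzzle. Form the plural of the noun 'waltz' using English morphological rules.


Apply rule: Add -es (sibilant/fricative ending). 'waltz' becomes 'waltzes'.

waltzes


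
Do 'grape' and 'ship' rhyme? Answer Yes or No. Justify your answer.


Rime (stressed vowel + following sounds) of 'grape': -ape = /eɪp/
Rime of 'ship': -ip = /ɪp/
/eɪp/ and /ɪp/ are different ending sounds, so the words do not rhyme.

No


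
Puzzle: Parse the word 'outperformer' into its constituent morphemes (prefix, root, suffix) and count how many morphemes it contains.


Step 1: Identify prefix: 'out' (meaning: surpass)
Step 2: Identify root: 'perform'
Step 3: Identify suffix(es): 'er'
Decomposition: out- (prefix: surpass) + perform (root) + -er (suffix: one who)
Total morphemes: 3

3 morphemes (out- (prefix: surpass) + perform (root) + -er (suffix: one who))


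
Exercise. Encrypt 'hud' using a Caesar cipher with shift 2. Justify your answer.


Shift each letter by 2: h -> j, u -> w, d -> f. Result: 'jwf'.

jwf


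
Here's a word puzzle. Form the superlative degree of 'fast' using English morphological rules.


Apply superlative formation (add -est): 'fast' -> 'fastest'.

fastest


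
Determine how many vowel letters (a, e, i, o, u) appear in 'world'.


Vowels in 'world': o = 1 vowels.

1


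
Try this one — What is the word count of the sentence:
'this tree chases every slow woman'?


Split into words: this | tree | chases | every | slow | woman = 6 words.

6


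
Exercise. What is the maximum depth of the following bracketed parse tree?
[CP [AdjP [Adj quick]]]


Count bracket nesting levels:
'[' at pos 0: depth = 1
'[' at pos 4: depth = 2
'[' at pos 10: depth = 3
Maximum depth reached: 3

3


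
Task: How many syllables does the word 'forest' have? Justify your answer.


Break 'forest' into syllables: for-est -> for | est = 2 syllables

2 syllables


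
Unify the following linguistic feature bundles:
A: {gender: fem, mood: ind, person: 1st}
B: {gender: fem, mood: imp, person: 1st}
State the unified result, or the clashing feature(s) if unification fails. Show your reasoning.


Compare features:
gender: A=fem vs B=fem -> unified: fem
mood: A=ind vs B=imp -> CLASH
person: A=1st vs B=1st -> unified: 1st
Clash detected on feature 'mood' (ind vs imp); unification fails.

CLASH on 'mood' (ind vs imp)


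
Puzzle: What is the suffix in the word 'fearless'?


The word 'fearless' = 'fear' (root) + '-less' (suffix). The suffix is '-less'.

less


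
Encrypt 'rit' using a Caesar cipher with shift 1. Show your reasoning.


Shift each letter by 1: r -> s, i -> j, t -> u. Result: 'sju'.

sju


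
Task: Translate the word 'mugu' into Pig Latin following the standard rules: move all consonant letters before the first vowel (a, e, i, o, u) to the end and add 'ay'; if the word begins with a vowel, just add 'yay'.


'mugu': move consonant cluster 'm' to end and add 'ay': 'ugumay'.

ugumay


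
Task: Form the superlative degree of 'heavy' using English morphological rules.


Apply superlative formation (consonant + y: change y to i, add -est): 'heavy' -> 'heaviest'.

heaviest


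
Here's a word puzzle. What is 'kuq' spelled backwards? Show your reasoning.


Reverse 'kuq' character by character: 'quk'.

quk


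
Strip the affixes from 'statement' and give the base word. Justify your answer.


Remove suffix '-ment' from 'statement' to get root 'state'.

state


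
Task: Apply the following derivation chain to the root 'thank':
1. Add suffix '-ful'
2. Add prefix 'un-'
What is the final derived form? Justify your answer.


Step 1: Add suffix '-ful' to 'thank' = 'thankful'
Step 2: Add prefix 'un-' to 'thankful' = 'unthankful'

unthankful


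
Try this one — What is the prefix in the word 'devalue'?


The word 'devalue' = 'de' (prefix) + 'value' (root). The prefix is 'de'.

de


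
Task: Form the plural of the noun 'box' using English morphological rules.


Apply rule: Add -es (sibilant/fricative ending). 'box' becomes 'boxes'.

boxes


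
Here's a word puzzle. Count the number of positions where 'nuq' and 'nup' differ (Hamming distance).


Alignment:
Position 1: 'n' vs 'n' = match
Position 2: 'u' vs 'u' = match
Position 3: 'q' vs 'p' = DIFFER
Total differences: 1

1


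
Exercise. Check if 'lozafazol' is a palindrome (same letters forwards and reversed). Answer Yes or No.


Forward: 'lozafazol'
Reversed: 'lozafazol'
They are identical.

Yes


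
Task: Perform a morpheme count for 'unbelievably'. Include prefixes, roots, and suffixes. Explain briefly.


Decomposition: un- (prefix) + believe (root) + -able (suffix) + -ly (suffix) = 4 morpheme(s)

4 morphemes


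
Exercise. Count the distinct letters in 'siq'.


Unique letters in 'siq': {i, q, s} = 3 distinct letters.

3


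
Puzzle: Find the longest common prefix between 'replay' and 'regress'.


Compare from the start: 2 characters match: 're'. Mismatch at position 3: 'p' vs 'g'.

re


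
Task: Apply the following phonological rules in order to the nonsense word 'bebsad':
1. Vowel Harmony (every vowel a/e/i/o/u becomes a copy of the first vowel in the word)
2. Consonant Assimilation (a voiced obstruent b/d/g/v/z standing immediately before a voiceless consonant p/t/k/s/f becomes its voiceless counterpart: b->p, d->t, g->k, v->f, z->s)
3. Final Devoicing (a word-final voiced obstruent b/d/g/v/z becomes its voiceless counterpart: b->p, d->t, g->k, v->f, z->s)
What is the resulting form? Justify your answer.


Starting form: 'bebsad'
Rule 1: Vowel Harmony: all vowels become 'e' (matching first vowel). 'bebsad' -> 'bebsed'
Rule 2: Consonant Assimilation: voiced obstruent before voiceless consonant becomes voiceless ('bs' -> 'ps'). 'bebsed' -> 'bepsed'
Rule 3: Final Devoicing: word-final voiced obstruent 'd' becomes voiceless 't'. 'bepsed' -> 'bepset'
Final form: 'bepset'

bepset


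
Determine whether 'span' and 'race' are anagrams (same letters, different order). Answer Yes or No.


Sorted letters of 'span': 'anps'
Sorted letters of 'race': 'acer'
They do not match.

No


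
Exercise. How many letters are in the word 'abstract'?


Spell out 'abstract' and number each letter: a(1), b(2), s(3), t(4), r(5), a(6), c(7), t(8). Total: 8 letters.

8


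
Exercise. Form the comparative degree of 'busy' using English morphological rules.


Apply comparative formation (consonant + y: change y to i, add -er): 'busy' -> 'busier'.

busier


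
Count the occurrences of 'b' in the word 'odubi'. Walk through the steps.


Letter 'b' in 'odubi': found at position(s) 4 = 1 occurrence(s).

1


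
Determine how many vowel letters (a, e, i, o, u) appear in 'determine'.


Vowels in 'determine': e, e, i, e = 4 vowels.

4


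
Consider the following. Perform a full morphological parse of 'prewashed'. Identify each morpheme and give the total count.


Step 1: Identify prefix: 'pre' (meaning: before)
Step 2: Identify root: 'wash'
Step 3: Identify suffix(es): 'ed'
Decomposition: pre- (prefix: before) + wash (root) + -ed (suffix: past)
Total morphemes: 3

3 morphemes (pre- (prefix: before) + wash (root) + -ed (suffix: past))


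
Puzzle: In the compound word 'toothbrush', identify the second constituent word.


Split 'toothbrush' into 'tooth' + 'brush'. The second part is 'brush'.

brush


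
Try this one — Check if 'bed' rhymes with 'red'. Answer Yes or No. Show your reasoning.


Rime (stressed vowel + following sounds) of 'bed': -ed = /ɛd/
Rime of 'red': -ed = /ɛd/
/ɛd/ and /ɛd/ are the same ending sound, so the words rhyme.

Yes


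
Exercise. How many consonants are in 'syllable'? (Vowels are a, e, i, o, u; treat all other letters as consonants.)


Consonants in 'syllable': s, y, l, l, b, l = 6 consonants.

6


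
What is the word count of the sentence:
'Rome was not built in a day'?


Split into words: Rome | was | not | built | in | a | day = 7 words.

7


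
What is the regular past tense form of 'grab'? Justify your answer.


Apply rule: Double final consonant and add -ed. 'grab' becomes 'grabbed'.

grabbed
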